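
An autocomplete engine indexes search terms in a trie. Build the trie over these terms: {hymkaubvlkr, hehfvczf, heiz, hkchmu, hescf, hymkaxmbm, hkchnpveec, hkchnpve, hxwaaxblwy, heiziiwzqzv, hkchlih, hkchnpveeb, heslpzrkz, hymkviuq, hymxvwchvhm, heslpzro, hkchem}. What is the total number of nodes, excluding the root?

For each word, the new-node count is its length minus the longest prefix already in the trie:
  "hymkaubvlkr" → 11 new (h, y, m, k, a, u, b, v, l, k, r)
  "hehfvczf" → prefix "h" already present; 7 new (e, h, f, v, c, z, f)
  "heiz" → prefix "he" already present; 2 new (i, z)
  "hkchmu" → prefix "h" already present; 5 new (k, c, h, m, u)
  "hescf" → prefix "he" already present; 3 new (s, c, f)
  "hymkaxmbm" → prefix "hymka" already present; 4 new (x, m, b, m)
  "hkchnpveec" → prefix "hkch" already present; 6 new (n, p, v, e, e, c)
  "hkchnpve" → prefix "hkchnpve" already present; 0 new (none)
  "hxwaaxblwy" → prefix "h" already present; 9 new (x, w, a, a, x, b, l, w, y)
  "heiziiwzqzv" → prefix "heiz" already present; 7 new (i, i, w, z, q, z, v)
  "hkchlih" → prefix "hkch" already present; 3 new (l, i, h)
  "hkchnpveeb" → prefix "hkchnpvee" already present; 1 new (b)
  "heslpzrkz" → prefix "hes" already present; 6 new (l, p, z, r, k, z)
  "hymkviuq" → prefix "hymk" already present; 4 new (v, i, u, q)
  "hymxvwchvhm" → prefix "hym" already present; 8 new (x, v, w, c, h, v, h, m)
  "heslpzro" → prefix "heslpzr" already present; 1 new (o)
  "hkchem" → prefix "hkch" already present; 2 new (e, m)
Total nodes = 11 + 7 + 2 + 5 + 3 + 4 + 6 + 0 + 9 + 7 + 3 + 1 + 6 + 4 + 8 + 1 + 2 = 79

79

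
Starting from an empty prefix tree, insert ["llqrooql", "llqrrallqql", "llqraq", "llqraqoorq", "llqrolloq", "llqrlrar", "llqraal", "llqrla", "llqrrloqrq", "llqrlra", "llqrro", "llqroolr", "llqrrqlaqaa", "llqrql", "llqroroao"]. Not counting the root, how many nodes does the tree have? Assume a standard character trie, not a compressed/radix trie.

Count nodes per top-level branch (shared prefixes stored once):
  'l'-branch (llqraal, llqraq, llqraqoorq, llqrla, llqrlra, llqrlrar, llqrolloq, llqroolr, llqrooql, llqroroao, llqrql, llqrrallqql, llqrrloqrq, llqrro, llqrrqlaqaa): 52 nodes
Sum: 52

52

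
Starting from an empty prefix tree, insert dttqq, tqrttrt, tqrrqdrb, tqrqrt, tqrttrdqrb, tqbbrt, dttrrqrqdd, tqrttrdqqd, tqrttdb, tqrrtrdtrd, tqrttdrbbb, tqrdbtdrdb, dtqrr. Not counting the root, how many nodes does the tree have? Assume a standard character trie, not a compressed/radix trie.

59

For each word, the new-node count is its length minus the longest prefix already in the trie:
  "dttqq" → 5 new (d, t, t, q, q)
  "tqrttrt" → 7 new (t, q, r, t, t, r, t)
  "tqrrqdrb" → prefix "tqr" already present; 5 new (r, q, d, r, b)
  "tqrqrt" → prefix "tqr" already present; 3 new (q, r, t)
  "tqrttrdqrb" → prefix "tqrttr" already present; 4 new (d, q, r, b)
  "tqbbrt" → prefix "tq" already present; 4 new (b, b, r, t)
  "dttrrqrqdd" → prefix "dtt" already present; 7 new (r, r, q, r, q, d, d)
  "tqrttrdqqd" → prefix "tqrttrdq" already present; 2 new (q, d)
  "tqrttdb" → prefix "tqrtt" already present; 2 new (d, b)
  "tqrrtrdtrd" → prefix "tqrr" already present; 6 new (t, r, d, t, r, d)
  "tqrttdrbbb" → prefix "tqrttd" already present; 4 new (r, b, b, b)
  "tqrdbtdrdb" → prefix "tqr" already present; 7 new (d, b, t, d, r, d, b)
  "dtqrr" → prefix "dt" already present; 3 new (q, r, r)
Total nodes = 5 + 7 + 5 + 3 + 4 + 4 + 7 + 2 + 2 + 6 + 4 + 7 + 3 = 59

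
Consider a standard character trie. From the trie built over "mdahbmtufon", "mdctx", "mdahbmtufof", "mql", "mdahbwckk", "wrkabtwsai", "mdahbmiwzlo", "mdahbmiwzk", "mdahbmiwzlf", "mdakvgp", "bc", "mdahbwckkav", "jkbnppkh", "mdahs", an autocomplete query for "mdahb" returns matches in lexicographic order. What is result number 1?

DFS of the "mdahb" subtree visits, in order: "mdahbmiwzk", "mdahbmiwzlf", "mdahbmiwzlo", "mdahbmtufof", "mdahbmtufon", "mdahbwckk", "mdahbwckkav"
The 1st is mdahbmiwzk.

mdahbmiwzk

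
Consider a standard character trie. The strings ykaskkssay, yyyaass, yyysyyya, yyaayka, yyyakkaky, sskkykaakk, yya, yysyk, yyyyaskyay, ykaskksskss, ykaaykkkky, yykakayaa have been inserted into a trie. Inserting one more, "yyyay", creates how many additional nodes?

1

The longest prefix of "yyyay" already in the trie is "yyya" (length 4).
Each of the 1 remaining characters creates one node.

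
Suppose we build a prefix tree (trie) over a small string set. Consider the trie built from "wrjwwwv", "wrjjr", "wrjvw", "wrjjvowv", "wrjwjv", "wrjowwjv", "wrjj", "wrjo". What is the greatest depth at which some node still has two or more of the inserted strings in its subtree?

Equivalently: take the maximum, over all pairs, of their longest common prefix length.
e.g. "wrjj" and "wrjjr" share the prefix "wrjj" of length 4; no pair shares a longer one.
Longest shared-prefix length: 4

4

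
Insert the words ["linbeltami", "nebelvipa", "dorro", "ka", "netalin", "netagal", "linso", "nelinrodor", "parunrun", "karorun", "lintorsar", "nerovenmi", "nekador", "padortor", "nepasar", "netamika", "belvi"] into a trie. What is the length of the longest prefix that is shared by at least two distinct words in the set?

4

Look for the deepest trie node that still has at least two words in its subtree.
"netagal" and "netalin" agree on "neta" (4 characters) before diverging; nothing deeper is shared.
Longest shared-prefix length: 4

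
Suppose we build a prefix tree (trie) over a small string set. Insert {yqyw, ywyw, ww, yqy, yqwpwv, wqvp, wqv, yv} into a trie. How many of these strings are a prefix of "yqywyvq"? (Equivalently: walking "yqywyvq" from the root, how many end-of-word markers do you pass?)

2

Walk "yqywyvq" from the root; an end-of-word marker is hit whenever a stored word is a prefix of "yqywyvq".
Prefixes of the query that are stored words: "yqy", "yqyw"
Count: 2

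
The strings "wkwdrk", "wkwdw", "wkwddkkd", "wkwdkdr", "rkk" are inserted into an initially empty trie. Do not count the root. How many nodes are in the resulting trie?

17

Insert word by word; a character creates a node only if that edge doesn't already exist:
  "wkwdrk" → 6 new (w, k, w, d, r, k)
  "wkwdw" → prefix "wkwd" already present; 1 new (w)
  "wkwddkkd" → prefix "wkwd" already present; 4 new (d, k, k, d)
  "wkwdkdr" → prefix "wkwd" already present; 3 new (k, d, r)
  "rkk" → 3 new (r, k, k)
Total nodes = 6 + 1 + 4 + 3 + 3 = 17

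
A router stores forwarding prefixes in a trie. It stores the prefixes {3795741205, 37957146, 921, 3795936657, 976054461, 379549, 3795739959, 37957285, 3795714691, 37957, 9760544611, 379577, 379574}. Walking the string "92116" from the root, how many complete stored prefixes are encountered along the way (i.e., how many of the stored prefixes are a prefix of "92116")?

1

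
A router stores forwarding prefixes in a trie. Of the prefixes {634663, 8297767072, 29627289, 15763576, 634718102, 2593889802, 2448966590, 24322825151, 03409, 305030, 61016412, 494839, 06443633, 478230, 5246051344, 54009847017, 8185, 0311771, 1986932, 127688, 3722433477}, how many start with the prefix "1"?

Walk to "1"; the words in its subtree are exactly those with that prefix.
Words under "1": 127688, 15763576, 1986932
Count: 3

3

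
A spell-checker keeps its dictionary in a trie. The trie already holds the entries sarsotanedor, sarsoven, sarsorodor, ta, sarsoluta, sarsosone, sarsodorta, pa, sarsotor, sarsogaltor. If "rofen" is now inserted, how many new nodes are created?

5

No existing word starts with "r", so every character of "rofen" needs a new node.
5 − 0 = 5 new nodes.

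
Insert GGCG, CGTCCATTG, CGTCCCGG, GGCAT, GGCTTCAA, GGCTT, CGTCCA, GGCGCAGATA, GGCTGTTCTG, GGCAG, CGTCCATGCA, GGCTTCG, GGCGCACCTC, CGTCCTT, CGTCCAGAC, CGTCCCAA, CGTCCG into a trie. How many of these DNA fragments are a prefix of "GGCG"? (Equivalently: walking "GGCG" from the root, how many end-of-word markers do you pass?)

Check each prefix of "GGCG" against the stored set — each match is an end-marker on the path.
Prefixes of the query that are stored words: "GGCG"
Count: 1

1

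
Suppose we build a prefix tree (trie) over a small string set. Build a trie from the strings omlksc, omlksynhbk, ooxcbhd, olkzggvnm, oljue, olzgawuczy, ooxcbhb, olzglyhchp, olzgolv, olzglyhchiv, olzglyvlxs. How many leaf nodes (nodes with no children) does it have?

Leaves are exactly the stored words that no other stored word extends.
Those words: "oljue", "olkzggvnm", "olzgawuczy", "olzglyhchiv", "olzglyhchp", "olzglyvlxs", "olzgolv", "omlksc", "omlksynhbk", "ooxcbhb", "ooxcbhd"
Leaf count: 11

11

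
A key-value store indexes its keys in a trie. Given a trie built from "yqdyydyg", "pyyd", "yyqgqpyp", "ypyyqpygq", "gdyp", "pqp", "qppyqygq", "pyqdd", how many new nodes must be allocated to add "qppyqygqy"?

The longest prefix of "qppyqygqy" already in the trie is "qppyqygq" (length 8).
New nodes needed: |"qppyqygqy"| − 8 = 9 − 8 = 1.

1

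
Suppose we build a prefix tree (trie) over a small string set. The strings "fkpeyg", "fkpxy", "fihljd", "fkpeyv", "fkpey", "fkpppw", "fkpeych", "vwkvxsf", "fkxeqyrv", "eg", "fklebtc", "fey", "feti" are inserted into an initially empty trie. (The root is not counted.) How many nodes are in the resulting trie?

43

Insert word by word; a character creates a node only if that edge doesn't already exist:
  "fkpeyg" → 6 new (f, k, p, e, y, g)
  "fkpxy" → prefix "fkp" already present; 2 new (x, y)
  "fihljd" → prefix "f" already present; 5 new (i, h, l, j, d)
  "fkpeyv" → prefix "fkpey" already present; 1 new (v)
  "fkpey" → prefix "fkpey" already present; 0 new (none)
  "fkpppw" → prefix "fkp" already present; 3 new (p, p, w)
  "fkpeych" → prefix "fkpey" already present; 2 new (c, h)
  "vwkvxsf" → 7 new (v, w, k, v, x, s, f)
  "fkxeqyrv" → prefix "fk" already present; 6 new (x, e, q, y, r, v)
  "eg" → 2 new (e, g)
  "fklebtc" → prefix "fk" already present; 5 new (l, e, b, t, c)
  "fey" → prefix "f" already present; 2 new (e, y)
  "feti" → prefix "fe" already present; 2 new (t, i)
Total nodes = 6 + 2 + 5 + 1 + 0 + 3 + 2 + 7 + 6 + 2 + 5 + 2 + 2 = 43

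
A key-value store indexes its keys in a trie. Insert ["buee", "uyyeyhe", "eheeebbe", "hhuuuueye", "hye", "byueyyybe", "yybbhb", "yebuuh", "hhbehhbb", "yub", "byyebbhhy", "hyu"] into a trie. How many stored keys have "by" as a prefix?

Traverse to the node for "by", then collect every word in that subtree.
Words under "by": byueyyybe, byyebbhhy
Count: 2

2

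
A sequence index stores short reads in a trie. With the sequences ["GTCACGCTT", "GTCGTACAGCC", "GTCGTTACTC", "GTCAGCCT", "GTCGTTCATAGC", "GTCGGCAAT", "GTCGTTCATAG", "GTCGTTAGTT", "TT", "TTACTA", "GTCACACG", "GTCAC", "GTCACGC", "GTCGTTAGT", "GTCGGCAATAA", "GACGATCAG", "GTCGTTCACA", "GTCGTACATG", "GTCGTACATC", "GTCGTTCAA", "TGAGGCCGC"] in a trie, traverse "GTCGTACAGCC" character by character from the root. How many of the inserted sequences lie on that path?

1

Traverse "GTCGTACAGCC" character by character; count nodes along the way that are marked as word ends.
Prefixes of the query that are stored words: "GTCGTACAGCC"
Count: 1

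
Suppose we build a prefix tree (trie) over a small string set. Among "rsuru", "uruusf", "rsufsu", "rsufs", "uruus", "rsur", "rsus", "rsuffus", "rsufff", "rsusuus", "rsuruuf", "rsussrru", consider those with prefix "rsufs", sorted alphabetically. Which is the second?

rsufsu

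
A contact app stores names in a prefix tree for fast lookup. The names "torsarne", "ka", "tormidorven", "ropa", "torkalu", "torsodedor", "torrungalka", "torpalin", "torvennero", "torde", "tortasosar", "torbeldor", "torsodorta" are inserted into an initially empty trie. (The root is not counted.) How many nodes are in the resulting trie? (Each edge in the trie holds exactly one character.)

71

Insert word by word; a character creates a node only if that edge doesn't already exist:
  "torsarne" → 8 new (t, o, r, s, a, r, n, e)
  "ka" → 2 new (k, a)
  "tormidorven" → prefix "tor" already present; 8 new (m, i, d, o, r, v, e, n)
  "ropa" → 4 new (r, o, p, a)
  "torkalu" → prefix "tor" already present; 4 new (k, a, l, u)
  "torsodedor" → prefix "tors" already present; 6 new (o, d, e, d, o, r)
  "torrungalka" → prefix "tor" already present; 8 new (r, u, n, g, a, l, k, a)
  "torpalin" → prefix "tor" already present; 5 new (p, a, l, i, n)
  "torvennero" → prefix "tor" already present; 7 new (v, e, n, n, e, r, o)
  "torde" → prefix "tor" already present; 2 new (d, e)
  "tortasosar" → prefix "tor" already present; 7 new (t, a, s, o, s, a, r)
  "torbeldor" → prefix "tor" already present; 6 new (b, e, l, d, o, r)
  "torsodorta" → prefix "torsod" already present; 4 new (o, r, t, a)
Total nodes = 8 + 2 + 8 + 4 + 4 + 6 + 8 + 5 + 7 + 2 + 7 + 6 + 4 = 71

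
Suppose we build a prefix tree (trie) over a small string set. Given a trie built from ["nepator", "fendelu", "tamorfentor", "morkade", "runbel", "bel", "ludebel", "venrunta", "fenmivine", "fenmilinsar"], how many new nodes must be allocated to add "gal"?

3

Nothing in the trie begins with "g"; the whole of "gal" is new.
3 − 0 = 3 new nodes.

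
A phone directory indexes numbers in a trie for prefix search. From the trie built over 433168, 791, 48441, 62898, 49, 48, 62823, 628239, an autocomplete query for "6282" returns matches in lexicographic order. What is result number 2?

Words with prefix "6282", in lexicographic order: "62823", "628239"
The 2nd is 628239.

628239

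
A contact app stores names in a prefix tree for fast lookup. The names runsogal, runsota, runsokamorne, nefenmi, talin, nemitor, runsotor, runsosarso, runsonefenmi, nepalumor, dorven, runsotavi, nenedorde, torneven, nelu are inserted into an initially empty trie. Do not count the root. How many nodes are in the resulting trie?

79

Trace insertions, counting only characters that open a new branch:
  "runsogal" → 8 new (r, u, n, s, o, g, a, l)
  "runsota" → prefix "runso" already present; 2 new (t, a)
  "runsokamorne" → prefix "runso" already present; 7 new (k, a, m, o, r, n, e)
  "nefenmi" → 7 new (n, e, f, e, n, m, i)
  "talin" → 5 new (t, a, l, i, n)
  "nemitor" → prefix "ne" already present; 5 new (m, i, t, o, r)
  "runsotor" → prefix "runsot" already present; 2 new (o, r)
  "runsosarso" → prefix "runso" already present; 5 new (s, a, r, s, o)
  "runsonefenmi" → prefix "runso" already present; 7 new (n, e, f, e, n, m, i)
  "nepalumor" → prefix "ne" already present; 7 new (p, a, l, u, m, o, r)
  "dorven" → 6 new (d, o, r, v, e, n)
  "runsotavi" → prefix "runsota" already present; 2 new (v, i)
  "nenedorde" → prefix "ne" already present; 7 new (n, e, d, o, r, d, e)
  "torneven" → prefix "t" already present; 7 new (o, r, n, e, v, e, n)
  "nelu" → prefix "ne" already present; 2 new (l, u)
Total nodes = 8 + 2 + 7 + 7 + 5 + 5 + 2 + 5 + 7 + 7 + 6 + 2 + 7 + 7 + 2 = 79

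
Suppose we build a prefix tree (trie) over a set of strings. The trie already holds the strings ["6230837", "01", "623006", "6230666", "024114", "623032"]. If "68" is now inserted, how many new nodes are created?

1

Walking "68" from the root, the first 1 characters ("6") follow existing edges; "8" is the first miss.
So 2 − 1 = 1 new nodes.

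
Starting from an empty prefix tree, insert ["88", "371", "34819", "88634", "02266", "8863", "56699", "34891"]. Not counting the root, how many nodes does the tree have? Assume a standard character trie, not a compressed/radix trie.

24

Trace insertions, counting only characters that open a new branch:
  "88" → 2 new (8, 8)
  "371" → 3 new (3, 7, 1)
  "34819" → prefix "3" already present; 4 new (4, 8, 1, 9)
  "88634" → prefix "88" already present; 3 new (6, 3, 4)
  "02266" → 5 new (0, 2, 2, 6, 6)
  "8863" → prefix "8863" already present; 0 new (none)
  "56699" → 5 new (5, 6, 6, 9, 9)
  "34891" → prefix "348" already present; 2 new (9, 1)
Total nodes = 2 + 3 + 4 + 3 + 5 + 0 + 5 + 2 = 24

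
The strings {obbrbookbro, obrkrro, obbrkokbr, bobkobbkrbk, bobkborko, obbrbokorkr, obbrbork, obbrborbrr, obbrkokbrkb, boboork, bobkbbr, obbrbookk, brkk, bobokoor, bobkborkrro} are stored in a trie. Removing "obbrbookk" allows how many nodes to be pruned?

1

Walk "obbrbookk" from the leaf back toward the root, removing each node that no remaining word uses.
The suffix "k" (1 node) is used only by "obbrbookk"; the node for "obbrbook" still has the child "b", so pruning stops there.
Nodes removed: 1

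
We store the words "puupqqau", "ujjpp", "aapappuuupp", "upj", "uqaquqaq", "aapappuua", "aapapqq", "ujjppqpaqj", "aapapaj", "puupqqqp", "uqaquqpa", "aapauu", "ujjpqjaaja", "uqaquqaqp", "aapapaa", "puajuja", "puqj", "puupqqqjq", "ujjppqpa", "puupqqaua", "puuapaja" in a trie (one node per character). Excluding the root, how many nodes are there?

72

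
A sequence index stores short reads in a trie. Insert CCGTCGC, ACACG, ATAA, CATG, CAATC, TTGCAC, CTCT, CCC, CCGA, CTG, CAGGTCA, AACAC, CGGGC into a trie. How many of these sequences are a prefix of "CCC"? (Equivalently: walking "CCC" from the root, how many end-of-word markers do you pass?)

1

Check each prefix of "CCC" against the stored set — each match is an end-marker on the path.
Prefixes of the query that are stored words: "CCC"
Count: 1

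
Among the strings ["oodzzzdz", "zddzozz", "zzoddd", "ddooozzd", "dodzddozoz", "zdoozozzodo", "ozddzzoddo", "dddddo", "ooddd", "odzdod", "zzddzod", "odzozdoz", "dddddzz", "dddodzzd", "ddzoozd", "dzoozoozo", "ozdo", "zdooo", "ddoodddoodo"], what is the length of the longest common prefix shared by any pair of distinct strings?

Look for the deepest trie node that still has at least two words in its subtree.
e.g. "dddddo" and "dddddzz" share the prefix "ddddd" of length 5; no pair shares a longer one.
Longest shared-prefix length: 5

5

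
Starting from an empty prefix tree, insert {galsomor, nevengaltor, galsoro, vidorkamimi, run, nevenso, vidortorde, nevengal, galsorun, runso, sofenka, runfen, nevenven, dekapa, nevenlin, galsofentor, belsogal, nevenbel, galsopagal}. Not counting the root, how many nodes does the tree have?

90

Insert word by word; a character creates a node only if that edge doesn't already exist:
  "galsomor" → 8 new (g, a, l, s, o, m, o, r)
  "nevengaltor" → 11 new (n, e, v, e, n, g, a, l, t, o, r)
  "galsoro" → prefix "galso" already present; 2 new (r, o)
  "vidorkamimi" → 11 new (v, i, d, o, r, k, a, m, i, m, i)
  "run" → 3 new (r, u, n)
  "nevenso" → prefix "neven" already present; 2 new (s, o)
  "vidortorde" → prefix "vidor" already present; 5 new (t, o, r, d, e)
  "nevengal" → prefix "nevengal" already present; 0 new (none)
  "galsorun" → prefix "galsor" already present; 2 new (u, n)
  "runso" → prefix "run" already present; 2 new (s, o)
  "sofenka" → 7 new (s, o, f, e, n, k, a)
  "runfen" → prefix "run" already present; 3 new (f, e, n)
  "nevenven" → prefix "neven" already present; 3 new (v, e, n)
  "dekapa" → 6 new (d, e, k, a, p, a)
  "nevenlin" → prefix "neven" already present; 3 new (l, i, n)
  "galsofentor" → prefix "galso" already present; 6 new (f, e, n, t, o, r)
  "belsogal" → 8 new (b, e, l, s, o, g, a, l)
  "nevenbel" → prefix "neven" already present; 3 new (b, e, l)
  "galsopagal" → prefix "galso" already present; 5 new (p, a, g, a, l)
Total nodes = 8 + 11 + 2 + 11 + 3 + 2 + 5 + 0 + 2 + 2 + 7 + 3 + 3 + 6 + 3 + 6 + 8 + 3 + 5 = 90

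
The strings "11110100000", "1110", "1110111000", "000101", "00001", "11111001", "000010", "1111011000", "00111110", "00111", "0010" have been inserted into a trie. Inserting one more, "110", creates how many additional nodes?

"11" is already a path in the trie; the remaining "0" must be added.
So 3 − 2 = 1 new nodes.

1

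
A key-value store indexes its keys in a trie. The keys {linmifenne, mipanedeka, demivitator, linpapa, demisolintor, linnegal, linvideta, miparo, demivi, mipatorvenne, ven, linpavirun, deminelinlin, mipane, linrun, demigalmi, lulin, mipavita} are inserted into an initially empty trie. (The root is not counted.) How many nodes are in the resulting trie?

96

Insert word by word; a character creates a node only if that edge doesn't already exist:
  "linmifenne" → 10 new (l, i, n, m, i, f, e, n, n, e)
  "mipanedeka" → 10 new (m, i, p, a, n, e, d, e, k, a)
  "demivitator" → 11 new (d, e, m, i, v, i, t, a, t, o, r)
  "linpapa" → prefix "lin" already present; 4 new (p, a, p, a)
  "demisolintor" → prefix "demi" already present; 8 new (s, o, l, i, n, t, o, r)
  "linnegal" → prefix "lin" already present; 5 new (n, e, g, a, l)
  "linvideta" → prefix "lin" already present; 6 new (v, i, d, e, t, a)
  "miparo" → prefix "mipa" already present; 2 new (r, o)
  "demivi" → prefix "demivi" already present; 0 new (none)
  "mipatorvenne" → prefix "mipa" already present; 8 new (t, o, r, v, e, n, n, e)
  "ven" → 3 new (v, e, n)
  "linpavirun" → prefix "linpa" already present; 5 new (v, i, r, u, n)
  "deminelinlin" → prefix "demi" already present; 8 new (n, e, l, i, n, l, i, n)
  "mipane" → prefix "mipane" already present; 0 new (none)
  "linrun" → prefix "lin" already present; 3 new (r, u, n)
  "demigalmi" → prefix "demi" already present; 5 new (g, a, l, m, i)
  "lulin" → prefix "l" already present; 4 new (u, l, i, n)
  "mipavita" → prefix "mipa" already present; 4 new (v, i, t, a)
Total nodes = 10 + 10 + 11 + 4 + 8 + 5 + 6 + 2 + 0 + 8 + 3 + 5 + 8 + 0 + 3 + 5 + 4 + 4 = 96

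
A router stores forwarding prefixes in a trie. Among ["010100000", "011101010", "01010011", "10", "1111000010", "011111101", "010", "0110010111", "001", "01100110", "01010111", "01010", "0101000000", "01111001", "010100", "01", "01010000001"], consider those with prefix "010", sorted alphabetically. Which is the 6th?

Filter for "010…" and sort: "010", "01010", "010100", "010100000", "0101000000", "01010000001", "01010011", "01010111"
The 6th is 01010000001.

01010000001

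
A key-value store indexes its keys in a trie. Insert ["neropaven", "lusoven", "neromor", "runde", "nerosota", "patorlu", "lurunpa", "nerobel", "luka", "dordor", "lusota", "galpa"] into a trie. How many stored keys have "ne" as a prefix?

4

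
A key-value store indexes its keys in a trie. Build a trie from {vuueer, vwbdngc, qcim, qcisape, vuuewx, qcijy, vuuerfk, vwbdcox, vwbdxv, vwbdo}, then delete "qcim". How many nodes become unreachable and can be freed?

A node on "qcim"'s path can go only if nothing else ends at it or branches off below it.
The suffix "m" (1 node) is used only by "qcim"; the node for "qci" still has the child "s", so pruning stops there.
Nodes removed: 1

1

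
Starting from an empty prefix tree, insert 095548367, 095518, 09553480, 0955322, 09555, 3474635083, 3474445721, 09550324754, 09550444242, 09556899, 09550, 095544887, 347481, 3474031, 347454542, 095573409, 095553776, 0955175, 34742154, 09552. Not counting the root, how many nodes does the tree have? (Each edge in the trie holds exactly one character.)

Insert word by word; a character creates a node only if that edge doesn't already exist:
  "095548367" → 9 new (0, 9, 5, 5, 4, 8, 3, 6, 7)
  "095518" → prefix "0955" already present; 2 new (1, 8)
  "09553480" → prefix "0955" already present; 4 new (3, 4, 8, 0)
  "0955322" → prefix "09553" already present; 2 new (2, 2)
  "09555" → prefix "0955" already present; 1 new (5)
  "3474635083" → 10 new (3, 4, 7, 4, 6, 3, 5, 0, 8, 3)
  "3474445721" → prefix "3474" already present; 6 new (4, 4, 5, 7, 2, 1)
  "09550324754" → prefix "0955" already present; 7 new (0, 3, 2, 4, 7, 5, 4)
  "09550444242" → prefix "09550" already present; 6 new (4, 4, 4, 2, 4, 2)
  "09556899" → prefix "0955" already present; 4 new (6, 8, 9, 9)
  "09550" → prefix "09550" already present; 0 new (none)
  "095544887" → prefix "09554" already present; 4 new (4, 8, 8, 7)
  "347481" → prefix "3474" already present; 2 new (8, 1)
  "3474031" → prefix "3474" already present; 3 new (0, 3, 1)
  "347454542" → prefix "3474" already present; 5 new (5, 4, 5, 4, 2)
  "095573409" → prefix "0955" already present; 5 new (7, 3, 4, 0, 9)
  "095553776" → prefix "09555" already present; 4 new (3, 7, 7, 6)
  "0955175" → prefix "09551" already present; 2 new (7, 5)
  "34742154" → prefix "3474" already present; 4 new (2, 1, 5, 4)
  "09552" → prefix "0955" already present; 1 new (2)
Total nodes = 9 + 2 + 4 + 2 + 1 + 10 + 6 + 7 + 6 + 4 + 0 + 4 + 2 + 3 + 5 + 5 + 4 + 2 + 4 + 1 = 81

81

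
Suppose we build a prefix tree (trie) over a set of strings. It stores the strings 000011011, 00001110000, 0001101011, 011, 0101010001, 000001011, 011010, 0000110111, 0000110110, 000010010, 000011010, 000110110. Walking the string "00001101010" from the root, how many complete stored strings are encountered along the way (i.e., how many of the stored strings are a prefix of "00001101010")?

1

Check each prefix of "00001101010" against the stored set — each match is an end-marker on the path.
Prefixes of the query that are stored words: "000011010"
Count: 1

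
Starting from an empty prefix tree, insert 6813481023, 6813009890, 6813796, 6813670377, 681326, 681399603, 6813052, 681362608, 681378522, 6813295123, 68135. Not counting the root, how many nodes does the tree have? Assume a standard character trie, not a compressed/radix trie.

Insert word by word; a character creates a node only if that edge doesn't already exist:
  "6813481023" → 10 new (6, 8, 1, 3, 4, 8, 1, 0, 2, 3)
  "6813009890" → prefix "6813" already present; 6 new (0, 0, 9, 8, 9, 0)
  "6813796" → prefix "6813" already present; 3 new (7, 9, 6)
  "6813670377" → prefix "6813" already present; 6 new (6, 7, 0, 3, 7, 7)
  "681326" → prefix "6813" already present; 2 new (2, 6)
  "681399603" → prefix "6813" already present; 5 new (9, 9, 6, 0, 3)
  "6813052" → prefix "68130" already present; 2 new (5, 2)
  "681362608" → prefix "68136" already present; 4 new (2, 6, 0, 8)
  "681378522" → prefix "68137" already present; 4 new (8, 5, 2, 2)
  "6813295123" → prefix "68132" already present; 5 new (9, 5, 1, 2, 3)
  "68135" → prefix "6813" already present; 1 new (5)
Total nodes = 10 + 6 + 3 + 6 + 2 + 5 + 2 + 4 + 4 + 5 + 1 = 48

48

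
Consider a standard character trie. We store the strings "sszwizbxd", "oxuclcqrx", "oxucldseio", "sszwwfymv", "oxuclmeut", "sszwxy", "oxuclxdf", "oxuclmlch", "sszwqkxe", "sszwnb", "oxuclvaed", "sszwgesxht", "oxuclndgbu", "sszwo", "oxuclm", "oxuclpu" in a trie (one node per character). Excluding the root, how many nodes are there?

64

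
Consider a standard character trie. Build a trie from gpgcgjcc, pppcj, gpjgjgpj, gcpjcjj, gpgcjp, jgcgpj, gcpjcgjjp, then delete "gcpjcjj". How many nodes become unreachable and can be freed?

After clearing the end-marker at "gcpjcjj", prune upward until reaching a node still needed by another word.
The suffix "jj" (2 nodes) is used only by "gcpjcjj"; the node for "gcpjc" still has the child "g", so pruning stops there.
Nodes removed: 2

2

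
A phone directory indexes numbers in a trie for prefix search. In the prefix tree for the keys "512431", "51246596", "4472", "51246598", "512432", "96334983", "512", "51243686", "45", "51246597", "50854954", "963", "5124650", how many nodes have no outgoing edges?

A leaf is a node with no children — equivalently, the end of a word that is not a proper prefix of any other stored word.
Those words: "4472", "45", "50854954", "512431", "512432", "51243686", "5124650", "51246596", "51246597", "51246598", "96334983"
Leaf count: 11

11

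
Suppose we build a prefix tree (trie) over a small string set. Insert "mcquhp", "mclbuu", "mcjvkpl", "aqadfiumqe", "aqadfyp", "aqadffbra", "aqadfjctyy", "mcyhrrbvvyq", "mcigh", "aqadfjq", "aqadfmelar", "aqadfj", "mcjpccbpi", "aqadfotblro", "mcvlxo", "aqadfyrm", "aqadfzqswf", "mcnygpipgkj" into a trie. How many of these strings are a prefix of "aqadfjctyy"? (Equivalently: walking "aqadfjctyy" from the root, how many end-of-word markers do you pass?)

Walk "aqadfjctyy" from the root; an end-of-word marker is hit whenever a stored word is a prefix of "aqadfjctyy".
Prefixes of the query that are stored words: "aqadfj", "aqadfjctyy"
Count: 2

2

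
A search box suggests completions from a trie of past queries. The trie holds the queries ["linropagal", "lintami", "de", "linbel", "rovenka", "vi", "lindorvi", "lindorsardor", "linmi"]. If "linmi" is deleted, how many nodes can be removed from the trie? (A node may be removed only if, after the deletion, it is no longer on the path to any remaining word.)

After clearing the end-marker at "linmi", prune upward until reaching a node still needed by another word.
The suffix "mi" (2 nodes) is used only by "linmi"; the node for "lin" still has the child "r", so pruning stops there.
Nodes removed: 2

2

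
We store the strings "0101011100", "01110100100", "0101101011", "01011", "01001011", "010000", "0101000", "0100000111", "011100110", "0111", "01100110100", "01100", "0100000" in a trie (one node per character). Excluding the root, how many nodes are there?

Count nodes per top-level branch (shared prefixes stored once):
  '0'-branch (010000, 0100000, 0100000111, 01001011, 0101000, 0101011100, 01011, 0101101011, 01100, 01100110100, 0111, 011100110, 01110100100): 50 nodes
Sum: 50

50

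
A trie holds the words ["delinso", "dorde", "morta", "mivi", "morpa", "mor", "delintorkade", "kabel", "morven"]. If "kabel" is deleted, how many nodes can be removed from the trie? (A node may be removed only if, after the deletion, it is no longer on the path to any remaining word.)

A node on "kabel"'s path can go only if nothing else ends at it or branches off below it.
No other word shares any prefix with "kabel", so all 5 of its nodes go.
Nodes removed: 5

5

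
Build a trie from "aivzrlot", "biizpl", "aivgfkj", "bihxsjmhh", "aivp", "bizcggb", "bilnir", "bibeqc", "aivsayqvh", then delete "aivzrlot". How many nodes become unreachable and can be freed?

5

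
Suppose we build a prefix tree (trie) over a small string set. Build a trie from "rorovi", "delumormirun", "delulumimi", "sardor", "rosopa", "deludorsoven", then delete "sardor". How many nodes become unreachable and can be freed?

Walk "sardor" from the leaf back toward the root, removing each node that no remaining word uses.
No other word shares any prefix with "sardor", so all 6 of its nodes go.
Nodes removed: 6

6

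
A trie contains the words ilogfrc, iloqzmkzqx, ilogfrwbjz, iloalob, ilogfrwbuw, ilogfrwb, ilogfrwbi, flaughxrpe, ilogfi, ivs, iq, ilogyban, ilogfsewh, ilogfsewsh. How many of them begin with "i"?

Traverse to the node for "i", then collect every word in that subtree.
Words under "i": iloalob, ilogfi, ilogfrc, ilogfrwb, ilogfrwbi, ilogfrwbjz, ilogfrwbuw, ilogfsewh, ilogfsewsh, ilogyban, iloqzmkzqx, iq, ivs
Count: 13

13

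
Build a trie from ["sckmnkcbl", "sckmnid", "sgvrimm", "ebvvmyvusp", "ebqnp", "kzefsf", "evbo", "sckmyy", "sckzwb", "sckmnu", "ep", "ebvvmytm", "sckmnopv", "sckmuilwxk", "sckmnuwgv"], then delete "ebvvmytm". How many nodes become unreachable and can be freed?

2

After clearing the end-marker at "ebvvmytm", prune upward until reaching a node still needed by another word.
The suffix "tm" (2 nodes) is used only by "ebvvmytm"; the node for "ebvvmy" still has the child "v", so pruning stops there.
Nodes removed: 2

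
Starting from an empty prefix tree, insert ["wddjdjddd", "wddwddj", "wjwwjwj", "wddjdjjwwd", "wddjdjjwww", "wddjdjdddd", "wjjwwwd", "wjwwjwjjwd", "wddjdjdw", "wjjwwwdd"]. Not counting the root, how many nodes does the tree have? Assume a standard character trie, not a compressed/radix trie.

35

Insert word by word; a character creates a node only if that edge doesn't already exist:
  "wddjdjddd" → 9 new (w, d, d, j, d, j, d, d, d)
  "wddwddj" → prefix "wdd" already present; 4 new (w, d, d, j)
  "wjwwjwj" → prefix "w" already present; 6 new (j, w, w, j, w, j)
  "wddjdjjwwd" → prefix "wddjdj" already present; 4 new (j, w, w, d)
  "wddjdjjwww" → prefix "wddjdjjww" already present; 1 new (w)
  "wddjdjdddd" → prefix "wddjdjddd" already present; 1 new (d)
  "wjjwwwd" → prefix "wj" already present; 5 new (j, w, w, w, d)
  "wjwwjwjjwd" → prefix "wjwwjwj" already present; 3 new (j, w, d)
  "wddjdjdw" → prefix "wddjdjd" already present; 1 new (w)
  "wjjwwwdd" → prefix "wjjwwwd" already present; 1 new (d)
Total nodes = 9 + 4 + 6 + 4 + 1 + 1 + 5 + 3 + 1 + 1 = 35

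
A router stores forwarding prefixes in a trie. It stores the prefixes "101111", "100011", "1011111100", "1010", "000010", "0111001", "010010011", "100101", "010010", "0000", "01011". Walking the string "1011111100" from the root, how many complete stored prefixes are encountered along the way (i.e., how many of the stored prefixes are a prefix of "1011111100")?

2

Walk "1011111100" from the root; an end-of-word marker is hit whenever a stored word is a prefix of "1011111100".
Prefixes of the query that are stored words: "101111", "1011111100"
Count: 2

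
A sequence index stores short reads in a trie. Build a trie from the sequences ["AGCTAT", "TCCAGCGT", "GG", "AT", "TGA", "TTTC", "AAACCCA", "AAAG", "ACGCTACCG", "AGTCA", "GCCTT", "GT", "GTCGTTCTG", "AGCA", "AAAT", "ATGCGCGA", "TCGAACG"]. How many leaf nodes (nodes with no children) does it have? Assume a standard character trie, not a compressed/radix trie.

15

Leaves are exactly the stored words that no other stored word extends.
Those words: "AAACCCA", "AAAG", "AAAT", "ACGCTACCG", "AGCA", "AGCTAT", "AGTCA", "ATGCGCGA", "GCCTT", "GG", "GTCGTTCTG", "TCCAGCGT", "TCGAACG", "TGA", "TTTC"
Leaf count: 15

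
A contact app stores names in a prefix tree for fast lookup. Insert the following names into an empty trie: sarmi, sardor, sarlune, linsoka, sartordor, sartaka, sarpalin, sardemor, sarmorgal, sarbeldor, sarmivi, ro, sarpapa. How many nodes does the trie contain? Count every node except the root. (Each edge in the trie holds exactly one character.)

54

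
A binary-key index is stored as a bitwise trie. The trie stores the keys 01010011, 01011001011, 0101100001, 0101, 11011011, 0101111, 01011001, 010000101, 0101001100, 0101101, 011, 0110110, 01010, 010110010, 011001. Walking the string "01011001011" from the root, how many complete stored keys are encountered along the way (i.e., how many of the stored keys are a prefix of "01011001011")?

Traverse "01011001011" character by character; count nodes along the way that are marked as word ends.
Prefixes of the query that are stored words: "0101", "01011001", "010110010", "01011001011"
Count: 4

4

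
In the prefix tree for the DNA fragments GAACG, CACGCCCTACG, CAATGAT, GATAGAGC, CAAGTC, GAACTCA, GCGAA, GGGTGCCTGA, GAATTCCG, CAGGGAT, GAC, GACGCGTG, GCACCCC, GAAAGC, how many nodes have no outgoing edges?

Leaves are exactly the stored words that no other stored word extends.
Those words: "CAAGTC", "CAATGAT", "CACGCCCTACG", "CAGGGAT", "GAAAGC", "GAACG", "GAACTCA", "GAATTCCG", "GACGCGTG", "GATAGAGC", "GCACCCC", "GCGAA", "GGGTGCCTGA"
Leaf count: 13

13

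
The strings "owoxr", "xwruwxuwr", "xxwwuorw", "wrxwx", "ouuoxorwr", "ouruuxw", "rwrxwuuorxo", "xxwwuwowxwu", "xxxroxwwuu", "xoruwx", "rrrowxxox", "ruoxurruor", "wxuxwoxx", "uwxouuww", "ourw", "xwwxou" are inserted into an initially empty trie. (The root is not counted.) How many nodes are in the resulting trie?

Count nodes per top-level branch (shared prefixes stored once):
  'o'-branch (ouruuxw, ourw, ouuoxorwr, owoxr): 19 nodes
  'r'-branch (rrrowxxox, ruoxurruor, rwrxwuuorxo): 28 nodes
  'u'-branch (uwxouuww): 8 nodes
  'w'-branch (wrxwx, wxuxwoxx): 12 nodes
  'x'-branch (xoruwx, xwruwxuwr, xwwxou, xxwwuorw, xxwwuwowxwu, xxxroxwwuu): 39 nodes
Sum: 106

106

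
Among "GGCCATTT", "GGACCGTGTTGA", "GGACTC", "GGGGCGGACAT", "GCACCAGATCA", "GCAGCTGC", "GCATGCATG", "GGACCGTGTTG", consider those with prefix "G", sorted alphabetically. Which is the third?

Words with prefix "G", in lexicographic order: "GCACCAGATCA", "GCAGCTGC", "GCATGCATG", "GGACCGTGTTG", "GGACCGTGTTGA", "GGACTC", "GGCCATTT", "GGGGCGGACAT"
Position 3: GCATGCATG

GCATGCATG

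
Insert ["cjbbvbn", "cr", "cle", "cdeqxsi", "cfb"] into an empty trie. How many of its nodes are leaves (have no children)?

A leaf is a node with no children — equivalently, the end of a word that is not a proper prefix of any other stored word.
Those words: "cdeqxsi", "cfb", "cjbbvbn", "cle", "cr"
Leaf count: 5

5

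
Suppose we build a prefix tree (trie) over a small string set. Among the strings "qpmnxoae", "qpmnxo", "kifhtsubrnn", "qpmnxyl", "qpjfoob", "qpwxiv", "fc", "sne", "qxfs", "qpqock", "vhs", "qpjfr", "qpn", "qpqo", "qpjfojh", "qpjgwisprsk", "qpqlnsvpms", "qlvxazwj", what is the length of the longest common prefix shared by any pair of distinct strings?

Equivalently: take the maximum, over all pairs, of their longest common prefix length.
e.g. "qpmnxo" and "qpmnxoae" share the prefix "qpmnxo" of length 6; no pair shares a longer one.
Longest shared-prefix length: 6

6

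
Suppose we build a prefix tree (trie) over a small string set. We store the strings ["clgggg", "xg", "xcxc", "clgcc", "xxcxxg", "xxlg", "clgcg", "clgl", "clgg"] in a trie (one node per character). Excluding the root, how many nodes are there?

22

Trace insertions, counting only characters that open a new branch:
  "clgggg" → 6 new (c, l, g, g, g, g)
  "xg" → 2 new (x, g)
  "xcxc" → prefix "x" already present; 3 new (c, x, c)
  "clgcc" → prefix "clg" already present; 2 new (c, c)
  "xxcxxg" → prefix "x" already present; 5 new (x, c, x, x, g)
  "xxlg" → prefix "xx" already present; 2 new (l, g)
  "clgcg" → prefix "clgc" already present; 1 new (g)
  "clgl" → prefix "clg" already present; 1 new (l)
  "clgg" → prefix "clgg" already present; 0 new (none)
Total nodes = 6 + 2 + 3 + 2 + 5 + 2 + 1 + 1 + 0 = 22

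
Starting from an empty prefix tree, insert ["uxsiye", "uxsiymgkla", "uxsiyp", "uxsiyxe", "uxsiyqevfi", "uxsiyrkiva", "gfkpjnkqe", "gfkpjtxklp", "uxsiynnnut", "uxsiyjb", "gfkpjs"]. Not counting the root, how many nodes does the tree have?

Trace insertions, counting only characters that open a new branch:
  "uxsiye" → 6 new (u, x, s, i, y, e)
  "uxsiymgkla" → prefix "uxsiy" already present; 5 new (m, g, k, l, a)
  "uxsiyp" → prefix "uxsiy" already present; 1 new (p)
  "uxsiyxe" → prefix "uxsiy" already present; 2 new (x, e)
  "uxsiyqevfi" → prefix "uxsiy" already present; 5 new (q, e, v, f, i)
  "uxsiyrkiva" → prefix "uxsiy" already present; 5 new (r, k, i, v, a)
  "gfkpjnkqe" → 9 new (g, f, k, p, j, n, k, q, e)
  "gfkpjtxklp" → prefix "gfkpj" already present; 5 new (t, x, k, l, p)
  "uxsiynnnut" → prefix "uxsiy" already present; 5 new (n, n, n, u, t)
  "uxsiyjb" → prefix "uxsiy" already present; 2 new (j, b)
  "gfkpjs" → prefix "gfkpj" already present; 1 new (s)
Total nodes = 6 + 5 + 1 + 2 + 5 + 5 + 9 + 5 + 5 + 2 + 1 = 46

46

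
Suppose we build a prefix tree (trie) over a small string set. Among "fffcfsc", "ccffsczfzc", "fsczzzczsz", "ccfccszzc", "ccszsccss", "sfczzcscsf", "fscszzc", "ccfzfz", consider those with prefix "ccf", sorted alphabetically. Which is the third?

Words with prefix "ccf", in lexicographic order: "ccfccszzc", "ccffsczfzc", "ccfzfz"
The 3rd is ccfzfz.

ccfzfz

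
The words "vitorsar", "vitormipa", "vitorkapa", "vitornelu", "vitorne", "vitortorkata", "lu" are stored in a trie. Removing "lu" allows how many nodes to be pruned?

A node on "lu"'s path can go only if nothing else ends at it or branches off below it.
No other word shares any prefix with "lu", so all 2 of its nodes go.
Nodes removed: 2

2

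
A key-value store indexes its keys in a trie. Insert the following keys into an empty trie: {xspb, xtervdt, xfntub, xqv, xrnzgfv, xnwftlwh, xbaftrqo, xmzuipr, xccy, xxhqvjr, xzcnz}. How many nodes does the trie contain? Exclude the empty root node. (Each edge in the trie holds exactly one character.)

For each word, the new-node count is its length minus the longest prefix already in the trie:
  "xspb" → 4 new (x, s, p, b)
  "xtervdt" → prefix "x" already present; 6 new (t, e, r, v, d, t)
  "xfntub" → prefix "x" already present; 5 new (f, n, t, u, b)
  "xqv" → prefix "x" already present; 2 new (q, v)
  "xrnzgfv" → prefix "x" already present; 6 new (r, n, z, g, f, v)
  "xnwftlwh" → prefix "x" already present; 7 new (n, w, f, t, l, w, h)
  "xbaftrqo" → prefix "x" already present; 7 new (b, a, f, t, r, q, o)
  "xmzuipr" → prefix "x" already present; 6 new (m, z, u, i, p, r)
  "xccy" → prefix "x" already present; 3 new (c, c, y)
  "xxhqvjr" → prefix "x" already present; 6 new (x, h, q, v, j, r)
  "xzcnz" → prefix "x" already present; 4 new (z, c, n, z)
Total nodes = 4 + 6 + 5 + 2 + 6 + 7 + 7 + 6 + 3 + 6 + 4 = 56

56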